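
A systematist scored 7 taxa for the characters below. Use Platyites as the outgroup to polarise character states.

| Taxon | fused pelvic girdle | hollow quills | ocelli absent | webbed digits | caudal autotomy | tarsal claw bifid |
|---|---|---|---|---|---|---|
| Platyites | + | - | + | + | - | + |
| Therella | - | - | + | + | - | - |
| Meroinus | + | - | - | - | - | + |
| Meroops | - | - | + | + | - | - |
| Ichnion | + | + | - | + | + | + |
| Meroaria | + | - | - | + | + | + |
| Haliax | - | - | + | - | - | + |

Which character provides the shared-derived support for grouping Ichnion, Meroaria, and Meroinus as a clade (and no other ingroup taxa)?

ocelli absent

Character polarity is set by the outgroup: the derived state is whichever differs from the outgroup's state, so for fused pelvic girdle, ocelli absent, webbed digits, tarsal claw bifid the derived state is '-', and for the remaining characters it is '+'.
fused pelvic girdle: derived state '-' in Haliax, Meroops, and Therella only — synapomorphy for {Haliax, Meroops, Therella}.
hollow quills: derived state '+' in Ichnion only — an autapomorphy, so it tells us nothing about relationships among taxa.
ocelli absent (derived state '-') is shared by Ichnion, Meroaria, and Meroinus — a synapomorphy uniting that clade.
webbed digits (state '-') occurs in Haliax and Meroinus but conflicts with the nesting implied by the other characters — most parsimoniously interpreted as homoplasy.
caudal autotomy (derived state '+') is shared by Ichnion and Meroaria — a synapomorphy uniting that clade.
Only Meroops and Therella show the derived state '-' for tarsal claw bifid, supporting them as a clade.
Most parsimonious ingroup topology: (((Therella,Meroops),Haliax),(Meroinus,(Ichnion,Meroaria))).
The clade {Ichnion, Meroaria, Meroinus} is supported by ocelli absent: its derived state '-' occurs in exactly those taxa and in no other taxon (including the outgroup).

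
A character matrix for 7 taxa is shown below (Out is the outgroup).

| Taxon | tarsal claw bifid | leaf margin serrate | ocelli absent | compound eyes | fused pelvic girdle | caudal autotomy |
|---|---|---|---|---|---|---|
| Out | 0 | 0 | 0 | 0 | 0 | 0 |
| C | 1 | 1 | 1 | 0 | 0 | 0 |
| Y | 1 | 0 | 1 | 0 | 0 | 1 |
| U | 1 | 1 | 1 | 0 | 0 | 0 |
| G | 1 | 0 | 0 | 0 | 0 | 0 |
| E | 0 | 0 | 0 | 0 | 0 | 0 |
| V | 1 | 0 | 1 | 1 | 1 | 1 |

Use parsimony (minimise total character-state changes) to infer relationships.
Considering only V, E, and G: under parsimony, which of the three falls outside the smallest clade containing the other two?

The outgroup has state '0' for every character, so '1' is the derived state throughout.
tarsal claw bifid (derived state '1') is shared by C, G, U, V, and Y — a synapomorphy uniting that clade.
Only C and U show the derived state '1' for leaf margin serrate, supporting them as a clade.
ocelli absent: derived state '1' in C, U, V, and Y only — synapomorphy for {C, U, V, Y}.
compound eyes (derived state '1') is unique to V (autapomorphy; uninformative for grouping).
fused pelvic girdle (derived state '1') is unique to V (autapomorphy; uninformative for grouping).
caudal autotomy (derived state '1') is shared by V and Y — a synapomorphy uniting that clade.
Most parsimonious ingroup topology: ((((C,U),(Y,V)),G),E).
G and V share a more recent common ancestor with each other than either does with E, so E is the least closely related of the three.

E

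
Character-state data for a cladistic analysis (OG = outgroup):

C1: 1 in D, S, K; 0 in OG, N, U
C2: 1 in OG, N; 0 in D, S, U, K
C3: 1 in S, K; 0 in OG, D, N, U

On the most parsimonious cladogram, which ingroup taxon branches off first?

Character polarity is set by the outgroup: the derived state is whichever differs from the outgroup's state, so for C2 the derived state is '0', and for the remaining characters it is '1'.
Only D, K, and S show the derived state '1' for C1, supporting them as a clade.
C2 (derived state '0') is shared by D, K, S, and U — a synapomorphy uniting that clade.
C3: derived state '1' in K and S only — synapomorphy for {K, S}.
Most parsimonious ingroup topology: (((D,(S,K)),U),N).
N is sister to the clade containing all other ingroup taxa, so it is the earliest-diverging (most basal) ingroup lineage.

N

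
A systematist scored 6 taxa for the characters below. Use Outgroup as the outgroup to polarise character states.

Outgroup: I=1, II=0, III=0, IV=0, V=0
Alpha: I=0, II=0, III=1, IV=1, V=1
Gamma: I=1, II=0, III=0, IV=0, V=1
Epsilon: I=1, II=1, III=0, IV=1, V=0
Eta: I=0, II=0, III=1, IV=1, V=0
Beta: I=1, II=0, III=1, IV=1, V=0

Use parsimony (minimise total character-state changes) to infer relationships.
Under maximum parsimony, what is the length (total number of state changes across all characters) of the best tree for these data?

6

Character polarity is set by the outgroup: the derived state is whichever differs from the outgroup's state, so for I the derived state is '0', and for the remaining characters it is '1'.
I (derived state '0') is shared by Alpha and Eta — a synapomorphy uniting that clade.
II: derived state '1' in Epsilon only — an autapomorphy, so it tells us nothing about relationships among taxa.
III: derived state '1' in Alpha, Beta, and Eta only — synapomorphy for {Alpha, Beta, Eta}.
Only Alpha, Beta, Epsilon, and Eta show the derived state '1' for IV, supporting them as a clade.
V groups Alpha and Gamma, which is incompatible with the clades supported by the remaining characters; treating it as convergent (homoplasy) costs fewer steps than any alternative tree.
Most parsimonious ingroup topology: ((((Alpha,Eta),Beta),Epsilon),Gamma).
Changes per character on this tree: I: 1; II: 1; III: 1; IV: 1; V: 2.
Total = 6.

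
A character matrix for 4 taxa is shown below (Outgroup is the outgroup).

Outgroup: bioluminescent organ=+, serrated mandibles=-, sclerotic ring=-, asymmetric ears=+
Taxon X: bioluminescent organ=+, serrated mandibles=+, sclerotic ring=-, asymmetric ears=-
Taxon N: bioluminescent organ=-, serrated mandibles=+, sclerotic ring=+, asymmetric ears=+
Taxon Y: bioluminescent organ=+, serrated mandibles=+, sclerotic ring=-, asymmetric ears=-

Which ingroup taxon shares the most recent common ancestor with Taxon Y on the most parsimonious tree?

Character polarity is set by the outgroup: the derived state is whichever differs from the outgroup's state, so for bioluminescent organ, asymmetric ears the derived state is '-', and for the remaining characters it is '+'.
bioluminescent organ (derived state '-') is unique to Taxon N (autapomorphy; uninformative for grouping).
serrated mandibles (derived state '+') is shared by all ingroup taxa — unites the whole ingroup.
sclerotic ring: derived state '+' in Taxon N only — an autapomorphy, so it tells us nothing about relationships among taxa.
asymmetric ears (derived state '-') is shared by Taxon X and Taxon Y — a synapomorphy uniting that clade.
Most parsimonious ingroup topology: ((Taxon X,Taxon Y),Taxon N).
Taxon Y and Taxon X form a cherry on this tree, so they are sister taxa.

Taxon X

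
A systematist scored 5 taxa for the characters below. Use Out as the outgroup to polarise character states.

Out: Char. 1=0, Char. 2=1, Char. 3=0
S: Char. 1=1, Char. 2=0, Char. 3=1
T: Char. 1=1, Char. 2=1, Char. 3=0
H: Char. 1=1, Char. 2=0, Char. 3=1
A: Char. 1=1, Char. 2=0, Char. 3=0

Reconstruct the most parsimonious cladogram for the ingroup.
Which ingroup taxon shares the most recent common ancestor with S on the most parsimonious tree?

H

Character polarity is set by the outgroup: the derived state is whichever differs from the outgroup's state, so for Char. 2 the derived state is '0', and for the remaining characters it is '1'.
All ingroup taxa share the derived state '1' for Char. 1; it defines the ingroup but does not resolve relationships within it.
Char. 2 (derived state '0') is shared by A, H, and S — a synapomorphy uniting that clade.
Only H and S show the derived state '1' for Char. 3, supporting them as a clade.
Most parsimonious ingroup topology: (((S,H),A),T).
S and H form a cherry on this tree, so they are sister taxa.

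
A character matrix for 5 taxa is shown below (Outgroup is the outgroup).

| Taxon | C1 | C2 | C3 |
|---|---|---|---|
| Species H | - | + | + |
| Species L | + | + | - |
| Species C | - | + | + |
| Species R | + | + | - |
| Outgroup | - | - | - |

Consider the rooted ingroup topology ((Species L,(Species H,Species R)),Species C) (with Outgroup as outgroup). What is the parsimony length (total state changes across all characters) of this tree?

5

Map each character onto ((Species L,(Species H,Species R)),Species C) (rooted by Outgroup) and count the minimum state changes it requires (Fitch parsimony):
C1: 2; C2: 1; C3: 2.
Total tree length = 5.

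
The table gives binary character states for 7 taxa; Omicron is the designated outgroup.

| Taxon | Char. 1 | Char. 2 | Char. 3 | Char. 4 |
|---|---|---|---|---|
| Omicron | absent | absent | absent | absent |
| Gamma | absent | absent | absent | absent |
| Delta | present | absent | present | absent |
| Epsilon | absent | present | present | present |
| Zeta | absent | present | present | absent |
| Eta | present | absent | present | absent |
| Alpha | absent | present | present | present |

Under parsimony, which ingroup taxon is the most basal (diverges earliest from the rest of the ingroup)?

Gamma

The outgroup has state 'absent' for every character, so 'present' is the derived state throughout.
Only Delta and Eta show the derived state 'present' for Char. 1, supporting them as a clade.
Only Alpha, Epsilon, and Zeta show the derived state 'present' for Char. 2, supporting them as a clade.
Only Alpha, Delta, Epsilon, Eta, and Zeta show the derived state 'present' for Char. 3, supporting them as a clade.
Char. 4: derived state 'present' in Alpha and Epsilon only — synapomorphy for {Alpha, Epsilon}.
Most parsimonious ingroup topology: (Gamma,((Delta,Eta),((Epsilon,Alpha),Zeta))).
Gamma is sister to the clade containing all other ingroup taxa, so it is the earliest-diverging (most basal) ingroup lineage.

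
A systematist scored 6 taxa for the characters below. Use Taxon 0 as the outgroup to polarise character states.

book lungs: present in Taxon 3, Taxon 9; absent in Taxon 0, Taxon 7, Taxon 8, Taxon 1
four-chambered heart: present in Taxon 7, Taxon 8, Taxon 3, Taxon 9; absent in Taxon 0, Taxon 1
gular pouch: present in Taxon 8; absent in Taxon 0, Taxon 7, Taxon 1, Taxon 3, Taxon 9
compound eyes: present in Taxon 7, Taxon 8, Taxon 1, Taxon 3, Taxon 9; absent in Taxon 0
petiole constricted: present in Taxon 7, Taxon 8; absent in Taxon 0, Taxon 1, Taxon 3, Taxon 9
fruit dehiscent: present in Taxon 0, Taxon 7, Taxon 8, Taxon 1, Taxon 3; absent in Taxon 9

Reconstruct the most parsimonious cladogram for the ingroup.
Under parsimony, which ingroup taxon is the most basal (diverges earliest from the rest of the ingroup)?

Character polarity is set by the outgroup: the derived state is whichever differs from the outgroup's state, so for fruit dehiscent the derived state is 'absent', and for the remaining characters it is 'present'.
book lungs: derived state 'present' in Taxon 3 and Taxon 9 only — synapomorphy for {Taxon 3, Taxon 9}.
four-chambered heart: derived state 'present' in Taxon 3, Taxon 7, Taxon 8, and Taxon 9 only — synapomorphy for {Taxon 3, Taxon 7, Taxon 8, Taxon 9}.
gular pouch (derived state 'present') is unique to Taxon 8 (autapomorphy; uninformative for grouping).
compound eyes (derived state 'present') is shared by all ingroup taxa — unites the whole ingroup.
petiole constricted: derived state 'present' in Taxon 7 and Taxon 8 only — synapomorphy for {Taxon 7, Taxon 8}.
fruit dehiscent (derived state 'absent') is unique to Taxon 9 (autapomorphy; uninformative for grouping).
Most parsimonious ingroup topology: (((Taxon 7,Taxon 8),(Taxon 3,Taxon 9)),Taxon 1).
Taxon 1 is sister to the clade containing all other ingroup taxa, so it is the earliest-diverging (most basal) ingroup lineage.

Taxon 1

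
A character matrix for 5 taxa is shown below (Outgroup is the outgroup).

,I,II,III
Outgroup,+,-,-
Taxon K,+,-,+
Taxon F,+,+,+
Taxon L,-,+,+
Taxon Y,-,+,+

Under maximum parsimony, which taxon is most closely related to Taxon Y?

Character polarity is set by the outgroup: the derived state is whichever differs from the outgroup's state, so for I the derived state is '-', and for the remaining characters it is '+'.
I (derived state '-') is shared by Taxon L and Taxon Y — a synapomorphy uniting that clade.
Only Taxon F, Taxon L, and Taxon Y show the derived state '+' for II, supporting them as a clade.
III (derived state '+') is shared by all ingroup taxa — unites the whole ingroup.
Most parsimonious ingroup topology: (((Taxon Y,Taxon L),Taxon F),Taxon K).
Taxon Y and Taxon L form a cherry on this tree, so they are sister taxa.

Taxon L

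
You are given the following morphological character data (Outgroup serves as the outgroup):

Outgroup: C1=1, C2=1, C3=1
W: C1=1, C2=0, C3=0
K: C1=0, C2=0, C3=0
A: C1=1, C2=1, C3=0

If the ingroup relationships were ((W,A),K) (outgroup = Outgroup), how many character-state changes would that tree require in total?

4

Map each character onto ((W,A),K) (rooted by Outgroup) and count the minimum state changes it requires (Fitch parsimony):
C1: 1; C2: 2; C3: 1.
Total tree length = 4.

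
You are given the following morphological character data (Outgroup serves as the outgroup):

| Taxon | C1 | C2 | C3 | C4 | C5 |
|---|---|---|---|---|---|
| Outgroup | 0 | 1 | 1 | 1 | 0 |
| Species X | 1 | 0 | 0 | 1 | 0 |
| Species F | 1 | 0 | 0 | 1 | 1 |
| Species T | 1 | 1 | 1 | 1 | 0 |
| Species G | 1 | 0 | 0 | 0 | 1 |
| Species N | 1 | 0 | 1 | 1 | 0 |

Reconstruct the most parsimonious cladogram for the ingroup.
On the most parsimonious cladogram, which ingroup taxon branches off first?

Species T

Character polarity is set by the outgroup: the derived state is whichever differs from the outgroup's state, so for C2, C3, C4 the derived state is '0', and for the remaining characters it is '1'.
C1 (derived state '1') is shared by all ingroup taxa — unites the whole ingroup.
Only Species F, Species G, Species N, and Species X show the derived state '0' for C2, supporting them as a clade.
Only Species F, Species G, and Species X show the derived state '0' for C3, supporting them as a clade.
C4 (derived state '0') is unique to Species G (autapomorphy; uninformative for grouping).
C5: derived state '1' in Species F and Species G only — synapomorphy for {Species F, Species G}.
Most parsimonious ingroup topology: (((Species X,(Species F,Species G)),Species N),Species T).
Species T is sister to the clade containing all other ingroup taxa, so it is the earliest-diverging (most basal) ingroup lineage.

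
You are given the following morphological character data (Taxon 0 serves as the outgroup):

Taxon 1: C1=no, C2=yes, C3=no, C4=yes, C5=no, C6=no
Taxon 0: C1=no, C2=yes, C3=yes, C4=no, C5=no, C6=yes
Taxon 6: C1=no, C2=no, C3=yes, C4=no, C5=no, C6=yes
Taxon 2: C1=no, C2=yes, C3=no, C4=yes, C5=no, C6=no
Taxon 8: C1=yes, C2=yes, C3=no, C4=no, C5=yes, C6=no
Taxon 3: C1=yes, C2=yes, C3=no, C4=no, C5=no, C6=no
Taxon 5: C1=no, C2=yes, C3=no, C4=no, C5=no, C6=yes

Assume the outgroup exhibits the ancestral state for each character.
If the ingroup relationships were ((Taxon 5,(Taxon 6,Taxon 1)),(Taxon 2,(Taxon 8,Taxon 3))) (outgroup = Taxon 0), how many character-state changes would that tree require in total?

Map each character onto ((Taxon 5,(Taxon 6,Taxon 1)),(Taxon 2,(Taxon 8,Taxon 3))) (rooted by Taxon 0) and count the minimum state changes it requires (Fitch parsimony):
C1: 1; C2: 1; C3: 2; C4: 2; C5: 1; C6: 2.
Total tree length = 9.

9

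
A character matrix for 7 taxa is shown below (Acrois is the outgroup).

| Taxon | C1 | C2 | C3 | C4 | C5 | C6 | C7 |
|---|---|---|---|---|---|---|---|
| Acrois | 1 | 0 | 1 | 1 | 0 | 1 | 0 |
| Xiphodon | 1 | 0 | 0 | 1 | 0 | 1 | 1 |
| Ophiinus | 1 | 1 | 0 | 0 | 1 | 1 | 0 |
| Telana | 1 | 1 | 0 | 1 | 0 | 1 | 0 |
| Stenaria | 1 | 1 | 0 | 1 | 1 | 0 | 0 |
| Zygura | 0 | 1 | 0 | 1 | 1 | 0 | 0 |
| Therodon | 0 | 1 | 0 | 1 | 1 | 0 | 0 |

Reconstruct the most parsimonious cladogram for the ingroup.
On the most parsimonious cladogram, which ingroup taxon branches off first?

Character polarity is set by the outgroup: the derived state is whichever differs from the outgroup's state, so for C1, C3, C4, C6 the derived state is '0', and for the remaining characters it is '1'.
C1: derived state '0' in Therodon and Zygura only — synapomorphy for {Therodon, Zygura}.
C2 (derived state '1') is shared by Ophiinus, Stenaria, Telana, Therodon, and Zygura — a synapomorphy uniting that clade.
C3 (derived state '0') is shared by all ingroup taxa — unites the whole ingroup.
C4: derived state '0' in Ophiinus only — an autapomorphy, so it tells us nothing about relationships among taxa.
C5 (derived state '1') is shared by Ophiinus, Stenaria, Therodon, and Zygura — a synapomorphy uniting that clade.
C6 (derived state '0') is shared by Stenaria, Therodon, and Zygura — a synapomorphy uniting that clade.
C7 (derived state '1') is unique to Xiphodon (autapomorphy; uninformative for grouping).
Most parsimonious ingroup topology: (Xiphodon,((Ophiinus,(Stenaria,(Zygura,Therodon))),Telana)).
Xiphodon is sister to the clade containing all other ingroup taxa, so it is the earliest-diverging (most basal) ingroup lineage.

Xiphodon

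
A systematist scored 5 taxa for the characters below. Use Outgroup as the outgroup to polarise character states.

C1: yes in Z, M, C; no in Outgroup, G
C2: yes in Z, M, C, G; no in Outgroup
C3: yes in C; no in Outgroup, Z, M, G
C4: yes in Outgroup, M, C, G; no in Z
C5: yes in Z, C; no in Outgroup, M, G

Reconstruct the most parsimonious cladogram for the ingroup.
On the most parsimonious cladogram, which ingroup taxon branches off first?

Character polarity is set by the outgroup: the derived state is whichever differs from the outgroup's state, so for C4 the derived state is 'no', and for the remaining characters it is 'yes'.
Only C, M, and Z show the derived state 'yes' for C1, supporting them as a clade.
C2 (derived state 'yes') is shared by all ingroup taxa — unites the whole ingroup.
C3 (derived state 'yes') is unique to C (autapomorphy; uninformative for grouping).
C4 (derived state 'no') is unique to Z (autapomorphy; uninformative for grouping).
Only C and Z show the derived state 'yes' for C5, supporting them as a clade.
Most parsimonious ingroup topology: (((Z,C),M),G).
G is sister to the clade containing all other ingroup taxa, so it is the earliest-diverging (most basal) ingroup lineage.

G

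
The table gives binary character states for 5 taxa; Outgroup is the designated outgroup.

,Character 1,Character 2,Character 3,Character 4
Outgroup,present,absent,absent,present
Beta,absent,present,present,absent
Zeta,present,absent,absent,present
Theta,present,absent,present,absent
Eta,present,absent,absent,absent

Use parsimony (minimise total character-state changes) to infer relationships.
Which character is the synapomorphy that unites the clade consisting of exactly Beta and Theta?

Character 3

Character polarity is set by the outgroup: the derived state is whichever differs from the outgroup's state, so for Character 1, Character 4 the derived state is 'absent', and for the remaining characters it is 'present'.
Character 1: derived state 'absent' in Beta only — an autapomorphy, so it tells us nothing about relationships among taxa.
Character 2 (derived state 'present') is unique to Beta (autapomorphy; uninformative for grouping).
Only Beta and Theta show the derived state 'present' for Character 3, supporting them as a clade.
Character 4 (derived state 'absent') is shared by Beta, Eta, and Theta — a synapomorphy uniting that clade.
Most parsimonious ingroup topology: (((Beta,Theta),Eta),Zeta).
The clade {Beta, Theta} is supported by Character 3: its derived state 'present' occurs in exactly those taxa and in no other taxon (including the outgroup).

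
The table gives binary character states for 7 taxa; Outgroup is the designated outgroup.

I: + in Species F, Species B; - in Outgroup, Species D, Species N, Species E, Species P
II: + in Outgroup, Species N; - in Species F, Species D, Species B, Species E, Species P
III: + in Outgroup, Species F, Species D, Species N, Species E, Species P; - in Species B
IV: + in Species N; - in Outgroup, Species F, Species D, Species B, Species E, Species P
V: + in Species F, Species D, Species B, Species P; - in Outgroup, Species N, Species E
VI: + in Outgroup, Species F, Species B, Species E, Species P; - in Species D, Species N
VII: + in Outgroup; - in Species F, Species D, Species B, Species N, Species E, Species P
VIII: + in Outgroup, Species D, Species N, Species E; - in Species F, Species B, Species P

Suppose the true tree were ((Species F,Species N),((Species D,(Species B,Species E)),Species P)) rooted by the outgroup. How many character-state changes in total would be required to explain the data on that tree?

Map each character onto ((Species F,Species N),((Species D,(Species B,Species E)),Species P)) (rooted by Outgroup) and count the minimum state changes it requires (Fitch parsimony):
I: 2; II: 2; III: 1; IV: 1; V: 3; VI: 2; VII: 1; VIII: 3.
Total tree length = 15.

15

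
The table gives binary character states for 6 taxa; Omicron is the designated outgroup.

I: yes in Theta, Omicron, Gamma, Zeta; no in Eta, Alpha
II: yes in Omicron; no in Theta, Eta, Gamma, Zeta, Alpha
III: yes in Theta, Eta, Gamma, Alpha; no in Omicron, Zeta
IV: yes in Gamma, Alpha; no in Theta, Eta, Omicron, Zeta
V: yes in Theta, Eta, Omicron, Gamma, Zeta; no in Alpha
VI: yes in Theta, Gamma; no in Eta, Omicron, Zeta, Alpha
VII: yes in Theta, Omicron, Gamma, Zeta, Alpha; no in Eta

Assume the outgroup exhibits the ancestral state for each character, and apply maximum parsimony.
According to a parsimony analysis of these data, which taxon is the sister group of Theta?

Character polarity is set by the outgroup: the derived state is whichever differs from the outgroup's state, so for I, II, V, VII the derived state is 'no', and for the remaining characters it is 'yes'.
Only Alpha and Eta show the derived state 'no' for I, supporting them as a clade.
II (derived state 'no') is shared by all ingroup taxa — unites the whole ingroup.
Only Alpha, Eta, Gamma, and Theta show the derived state 'yes' for III, supporting them as a clade.
IV groups Alpha and Gamma, which is incompatible with the clades supported by the remaining characters; treating it as convergent (homoplasy) costs fewer steps than any alternative tree.
V: derived state 'no' in Alpha only — an autapomorphy, so it tells us nothing about relationships among taxa.
Only Gamma and Theta show the derived state 'yes' for VI, supporting them as a clade.
VII: derived state 'no' in Eta only — an autapomorphy, so it tells us nothing about relationships among taxa.
Most parsimonious ingroup topology: (((Eta,Alpha),(Theta,Gamma)),Zeta).
Theta and Gamma form a cherry on this tree, so they are sister taxa.

Gamma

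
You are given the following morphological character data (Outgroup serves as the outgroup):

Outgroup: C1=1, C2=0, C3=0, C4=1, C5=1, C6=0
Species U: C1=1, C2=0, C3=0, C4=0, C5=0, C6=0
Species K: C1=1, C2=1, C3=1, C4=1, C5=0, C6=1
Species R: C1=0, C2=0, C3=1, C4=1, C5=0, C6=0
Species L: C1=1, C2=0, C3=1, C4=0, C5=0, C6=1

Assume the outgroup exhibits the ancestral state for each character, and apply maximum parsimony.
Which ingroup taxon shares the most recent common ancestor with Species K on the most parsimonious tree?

Species L

Character polarity is set by the outgroup: the derived state is whichever differs from the outgroup's state, so for C1, C4, C5 the derived state is '0', and for the remaining characters it is '1'.
C1 (derived state '0') is unique to Species R (autapomorphy; uninformative for grouping).
C2 (derived state '1') is unique to Species K (autapomorphy; uninformative for grouping).
Only Species K, Species L, and Species R show the derived state '1' for C3, supporting them as a clade.
C4 groups Species L and Species U, which is incompatible with the clades supported by the remaining characters; treating it as convergent (homoplasy) costs fewer steps than any alternative tree.
All ingroup taxa share the derived state '0' for C5; it defines the ingroup but does not resolve relationships within it.
Only Species K and Species L show the derived state '1' for C6, supporting them as a clade.
Most parsimonious ingroup topology: (Species U,((Species K,Species L),Species R)).
Species K and Species L form a cherry on this tree, so they are sister taxa.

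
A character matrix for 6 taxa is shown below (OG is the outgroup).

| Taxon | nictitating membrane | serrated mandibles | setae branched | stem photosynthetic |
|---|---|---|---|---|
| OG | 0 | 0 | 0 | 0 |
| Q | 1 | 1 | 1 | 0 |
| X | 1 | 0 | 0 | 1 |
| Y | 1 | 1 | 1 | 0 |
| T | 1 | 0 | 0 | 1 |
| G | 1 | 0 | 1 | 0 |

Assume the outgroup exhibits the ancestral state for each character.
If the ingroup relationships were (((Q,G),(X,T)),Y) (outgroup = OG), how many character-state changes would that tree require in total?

Map each character onto (((Q,G),(X,T)),Y) (rooted by OG) and count the minimum state changes it requires (Fitch parsimony):
nictitating membrane: 1; serrated mandibles: 2; setae branched: 2; stem photosynthetic: 1.
Total tree length = 6.

6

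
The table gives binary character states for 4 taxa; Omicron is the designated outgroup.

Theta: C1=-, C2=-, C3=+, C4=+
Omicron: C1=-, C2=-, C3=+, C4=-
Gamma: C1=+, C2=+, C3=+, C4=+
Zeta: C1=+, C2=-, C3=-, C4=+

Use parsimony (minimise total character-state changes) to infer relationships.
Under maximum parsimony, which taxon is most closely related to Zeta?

Character polarity is set by the outgroup: the derived state is whichever differs from the outgroup's state, so for C3 the derived state is '-', and for the remaining characters it is '+'.
C1 (derived state '+') is shared by Gamma and Zeta — a synapomorphy uniting that clade.
C2 (derived state '+') is unique to Gamma (autapomorphy; uninformative for grouping).
C3 (derived state '-') is unique to Zeta (autapomorphy; uninformative for grouping).
All ingroup taxa share the derived state '+' for C4; it defines the ingroup but does not resolve relationships within it.
Most parsimonious ingroup topology: ((Gamma,Zeta),Theta).
Zeta and Gamma form a cherry on this tree, so they are sister taxa.

Gamma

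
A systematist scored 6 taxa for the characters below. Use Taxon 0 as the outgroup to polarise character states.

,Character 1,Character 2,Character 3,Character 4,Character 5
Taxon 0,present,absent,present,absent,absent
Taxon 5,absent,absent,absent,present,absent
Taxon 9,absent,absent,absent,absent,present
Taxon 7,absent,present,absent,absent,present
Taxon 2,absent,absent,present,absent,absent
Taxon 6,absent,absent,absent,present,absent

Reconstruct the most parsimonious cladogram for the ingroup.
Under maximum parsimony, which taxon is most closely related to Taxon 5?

Character polarity is set by the outgroup: the derived state is whichever differs from the outgroup's state, so for Character 1, Character 3 the derived state is 'absent', and for the remaining characters it is 'present'.
All ingroup taxa share the derived state 'absent' for Character 1; it defines the ingroup but does not resolve relationships within it.
Character 2 (derived state 'present') is unique to Taxon 7 (autapomorphy; uninformative for grouping).
Character 3 (derived state 'absent') is shared by Taxon 5, Taxon 6, Taxon 7, and Taxon 9 — a synapomorphy uniting that clade.
Character 4 (derived state 'present') is shared by Taxon 5 and Taxon 6 — a synapomorphy uniting that clade.
Character 5: derived state 'present' in Taxon 7 and Taxon 9 only — synapomorphy for {Taxon 7, Taxon 9}.
Most parsimonious ingroup topology: (((Taxon 5,Taxon 6),(Taxon 9,Taxon 7)),Taxon 2).
Taxon 5 and Taxon 6 form a cherry on this tree, so they are sister taxa.

Taxon 6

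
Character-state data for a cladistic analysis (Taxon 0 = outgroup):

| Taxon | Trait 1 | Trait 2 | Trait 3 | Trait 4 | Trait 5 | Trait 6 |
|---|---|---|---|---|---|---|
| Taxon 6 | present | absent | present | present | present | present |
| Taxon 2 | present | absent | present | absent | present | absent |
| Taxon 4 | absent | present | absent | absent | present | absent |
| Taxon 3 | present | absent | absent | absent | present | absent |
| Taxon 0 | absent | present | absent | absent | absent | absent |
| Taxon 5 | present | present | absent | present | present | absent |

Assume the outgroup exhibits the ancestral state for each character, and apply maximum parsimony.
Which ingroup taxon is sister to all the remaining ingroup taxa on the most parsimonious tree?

Taxon 4

Character polarity is set by the outgroup: the derived state is whichever differs from the outgroup's state, so for Trait 2 the derived state is 'absent', and for the remaining characters it is 'present'.
Trait 1 (derived state 'present') is shared by Taxon 2, Taxon 3, Taxon 5, and Taxon 6 — a synapomorphy uniting that clade.
Trait 2: derived state 'absent' in Taxon 2, Taxon 3, and Taxon 6 only — synapomorphy for {Taxon 2, Taxon 3, Taxon 6}.
Trait 3: derived state 'present' in Taxon 2 and Taxon 6 only — synapomorphy for {Taxon 2, Taxon 6}.
Trait 4 (state 'present') occurs in Taxon 5 and Taxon 6 but conflicts with the nesting implied by the other characters — most parsimoniously interpreted as homoplasy.
All ingroup taxa share the derived state 'present' for Trait 5; it defines the ingroup but does not resolve relationships within it.
Trait 6: derived state 'present' in Taxon 6 only — an autapomorphy, so it tells us nothing about relationships among taxa.
Most parsimonious ingroup topology: (Taxon 4,(Taxon 5,((Taxon 6,Taxon 2),Taxon 3))).
Taxon 4 is sister to the clade containing all other ingroup taxa, so it is the earliest-diverging (most basal) ingroup lineage.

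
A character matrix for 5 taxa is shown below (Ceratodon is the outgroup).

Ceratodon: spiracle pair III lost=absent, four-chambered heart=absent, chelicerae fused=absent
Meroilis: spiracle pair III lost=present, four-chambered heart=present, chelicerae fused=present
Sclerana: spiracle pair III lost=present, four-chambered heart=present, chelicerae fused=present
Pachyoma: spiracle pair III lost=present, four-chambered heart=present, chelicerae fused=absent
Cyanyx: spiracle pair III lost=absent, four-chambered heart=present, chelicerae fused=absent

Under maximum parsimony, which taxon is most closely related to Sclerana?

The outgroup has state 'absent' for every character, so 'present' is the derived state throughout.
Only Meroilis, Pachyoma, and Sclerana show the derived state 'present' for spiracle pair III lost, supporting them as a clade.
four-chambered heart (derived state 'present') is shared by all ingroup taxa — unites the whole ingroup.
chelicerae fused: derived state 'present' in Meroilis and Sclerana only — synapomorphy for {Meroilis, Sclerana}.
Most parsimonious ingroup topology: (((Meroilis,Sclerana),Pachyoma),Cyanyx).
Sclerana and Meroilis form a cherry on this tree, so they are sister taxa.

Meroilis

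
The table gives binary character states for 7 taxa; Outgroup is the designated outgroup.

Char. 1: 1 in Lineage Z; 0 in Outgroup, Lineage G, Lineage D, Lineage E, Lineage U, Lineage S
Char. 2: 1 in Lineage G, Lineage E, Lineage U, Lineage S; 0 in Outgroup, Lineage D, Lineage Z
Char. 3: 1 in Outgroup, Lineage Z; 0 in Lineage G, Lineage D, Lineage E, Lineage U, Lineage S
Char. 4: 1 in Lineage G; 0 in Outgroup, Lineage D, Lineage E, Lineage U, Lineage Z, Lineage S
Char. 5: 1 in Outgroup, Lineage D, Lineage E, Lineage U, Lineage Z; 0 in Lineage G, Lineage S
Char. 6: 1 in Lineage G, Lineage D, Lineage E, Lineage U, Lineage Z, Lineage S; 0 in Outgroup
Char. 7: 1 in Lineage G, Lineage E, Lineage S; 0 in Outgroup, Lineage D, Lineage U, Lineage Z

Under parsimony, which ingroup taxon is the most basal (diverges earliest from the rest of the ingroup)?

Character polarity is set by the outgroup: the derived state is whichever differs from the outgroup's state, so for Char. 3, Char. 5 the derived state is '0', and for the remaining characters it is '1'.
Char. 1: derived state '1' in Lineage Z only — an autapomorphy, so it tells us nothing about relationships among taxa.
Only Lineage E, Lineage G, Lineage S, and Lineage U show the derived state '1' for Char. 2, supporting them as a clade.
Char. 3 (derived state '0') is shared by Lineage D, Lineage E, Lineage G, Lineage S, and Lineage U — a synapomorphy uniting that clade.
Char. 4: derived state '1' in Lineage G only — an autapomorphy, so it tells us nothing about relationships among taxa.
Char. 5 (derived state '0') is shared by Lineage G and Lineage S — a synapomorphy uniting that clade.
All ingroup taxa share the derived state '1' for Char. 6; it defines the ingroup but does not resolve relationships within it.
Char. 7 (derived state '1') is shared by Lineage E, Lineage G, and Lineage S — a synapomorphy uniting that clade.
Most parsimonious ingroup topology: (((((Lineage G,Lineage S),Lineage E),Lineage U),Lineage D),Lineage Z).
Lineage Z is sister to the clade containing all other ingroup taxa, so it is the earliest-diverging (most basal) ingroup lineage.

Lineage Z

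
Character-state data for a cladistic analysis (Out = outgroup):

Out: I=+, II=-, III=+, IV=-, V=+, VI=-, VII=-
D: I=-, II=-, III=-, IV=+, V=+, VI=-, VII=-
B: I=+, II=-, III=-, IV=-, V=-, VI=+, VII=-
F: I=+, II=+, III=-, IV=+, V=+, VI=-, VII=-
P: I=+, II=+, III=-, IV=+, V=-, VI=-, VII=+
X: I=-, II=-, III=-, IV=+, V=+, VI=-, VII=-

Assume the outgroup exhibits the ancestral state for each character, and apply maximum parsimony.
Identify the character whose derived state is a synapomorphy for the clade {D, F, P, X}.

Character polarity is set by the outgroup: the derived state is whichever differs from the outgroup's state, so for I, III, V the derived state is '-', and for the remaining characters it is '+'.
I: derived state '-' in D and X only — synapomorphy for {D, X}.
Only F and P show the derived state '+' for II, supporting them as a clade.
All ingroup taxa share the derived state '-' for III; it defines the ingroup but does not resolve relationships within it.
IV (derived state '+') is shared by D, F, P, and X — a synapomorphy uniting that clade.
V groups B and P, which is incompatible with the clades supported by the remaining characters; treating it as convergent (homoplasy) costs fewer steps than any alternative tree.
VI (derived state '+') is unique to B (autapomorphy; uninformative for grouping).
VII (derived state '+') is unique to P (autapomorphy; uninformative for grouping).
Most parsimonious ingroup topology: (((D,X),(F,P)),B).
The clade {D, F, P, X} is supported by IV: its derived state '+' occurs in exactly those taxa and in no other taxon (including the outgroup).

IV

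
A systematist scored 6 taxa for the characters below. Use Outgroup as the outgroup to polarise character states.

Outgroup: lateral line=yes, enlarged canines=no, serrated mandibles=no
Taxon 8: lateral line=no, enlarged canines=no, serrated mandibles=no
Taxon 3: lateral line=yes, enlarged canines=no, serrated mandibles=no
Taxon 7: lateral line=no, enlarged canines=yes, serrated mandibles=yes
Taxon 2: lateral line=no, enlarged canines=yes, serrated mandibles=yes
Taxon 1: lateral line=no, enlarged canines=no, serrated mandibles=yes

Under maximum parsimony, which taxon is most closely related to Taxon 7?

Taxon 2

Character polarity is set by the outgroup: the derived state is whichever differs from the outgroup's state, so for lateral line the derived state is 'no', and for the remaining characters it is 'yes'.
lateral line: derived state 'no' in Taxon 1, Taxon 2, Taxon 7, and Taxon 8 only — synapomorphy for {Taxon 1, Taxon 2, Taxon 7, Taxon 8}.
Only Taxon 2 and Taxon 7 show the derived state 'yes' for enlarged canines, supporting them as a clade.
serrated mandibles (derived state 'yes') is shared by Taxon 1, Taxon 2, and Taxon 7 — a synapomorphy uniting that clade.
Most parsimonious ingroup topology: ((Taxon 8,((Taxon 7,Taxon 2),Taxon 1)),Taxon 3).
Taxon 7 and Taxon 2 form a cherry on this tree, so they are sister taxa.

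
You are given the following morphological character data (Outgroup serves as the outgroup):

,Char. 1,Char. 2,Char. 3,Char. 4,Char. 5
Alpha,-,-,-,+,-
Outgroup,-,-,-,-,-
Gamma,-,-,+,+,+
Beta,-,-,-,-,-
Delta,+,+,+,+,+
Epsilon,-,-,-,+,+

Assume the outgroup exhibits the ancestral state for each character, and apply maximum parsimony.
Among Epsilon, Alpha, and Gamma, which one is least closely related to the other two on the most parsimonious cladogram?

The outgroup has state '-' for every character, so '+' is the derived state throughout.
Char. 1: derived state '+' in Delta only — an autapomorphy, so it tells us nothing about relationships among taxa.
Char. 2 (derived state '+') is unique to Delta (autapomorphy; uninformative for grouping).
Only Delta and Gamma show the derived state '+' for Char. 3, supporting them as a clade.
Char. 4 (derived state '+') is shared by Alpha, Delta, Epsilon, and Gamma — a synapomorphy uniting that clade.
Char. 5: derived state '+' in Delta, Epsilon, and Gamma only — synapomorphy for {Delta, Epsilon, Gamma}.
Most parsimonious ingroup topology: ((((Gamma,Delta),Epsilon),Alpha),Beta).
Epsilon and Gamma share a more recent common ancestor with each other than either does with Alpha, so Alpha is the least closely related of the three.

Alpha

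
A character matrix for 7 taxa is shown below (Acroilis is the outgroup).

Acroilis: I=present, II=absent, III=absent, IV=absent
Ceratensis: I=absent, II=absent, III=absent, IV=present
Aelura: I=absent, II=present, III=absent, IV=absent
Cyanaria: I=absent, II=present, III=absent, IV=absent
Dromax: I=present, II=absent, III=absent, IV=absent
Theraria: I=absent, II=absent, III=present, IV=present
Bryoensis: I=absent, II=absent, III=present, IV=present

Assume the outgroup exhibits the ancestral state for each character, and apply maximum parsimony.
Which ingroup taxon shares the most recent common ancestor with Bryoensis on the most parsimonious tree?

Theraria

Character polarity is set by the outgroup: the derived state is whichever differs from the outgroup's state, so for I the derived state is 'absent', and for the remaining characters it is 'present'.
I: derived state 'absent' in Aelura, Bryoensis, Ceratensis, Cyanaria, and Theraria only — synapomorphy for {Aelura, Bryoensis, Ceratensis, Cyanaria, Theraria}.
Only Aelura and Cyanaria show the derived state 'present' for II, supporting them as a clade.
III (derived state 'present') is shared by Bryoensis and Theraria — a synapomorphy uniting that clade.
Only Bryoensis, Ceratensis, and Theraria show the derived state 'present' for IV, supporting them as a clade.
Most parsimonious ingroup topology: (((Ceratensis,(Theraria,Bryoensis)),(Aelura,Cyanaria)),Dromax).
Bryoensis and Theraria form a cherry on this tree, so they are sister taxa.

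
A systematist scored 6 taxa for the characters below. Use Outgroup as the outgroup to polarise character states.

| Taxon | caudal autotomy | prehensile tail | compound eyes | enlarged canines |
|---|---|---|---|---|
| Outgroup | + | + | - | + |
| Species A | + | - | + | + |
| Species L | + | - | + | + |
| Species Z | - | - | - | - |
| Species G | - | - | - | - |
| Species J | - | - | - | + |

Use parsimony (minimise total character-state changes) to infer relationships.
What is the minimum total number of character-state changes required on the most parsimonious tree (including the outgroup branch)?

Character polarity is set by the outgroup: the derived state is whichever differs from the outgroup's state, so for caudal autotomy, prehensile tail, enlarged canines the derived state is '-', and for the remaining characters it is '+'.
Only Species G, Species J, and Species Z show the derived state '-' for caudal autotomy, supporting them as a clade.
prehensile tail (derived state '-') is shared by all ingroup taxa — unites the whole ingroup.
compound eyes: derived state '+' in Species A and Species L only — synapomorphy for {Species A, Species L}.
enlarged canines: derived state '-' in Species G and Species Z only — synapomorphy for {Species G, Species Z}.
Most parsimonious ingroup topology: ((Species A,Species L),((Species Z,Species G),Species J)).
Changes per character on this tree: caudal autotomy: 1; prehensile tail: 1; compound eyes: 1; enlarged canines: 1.
Total = 4.

4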